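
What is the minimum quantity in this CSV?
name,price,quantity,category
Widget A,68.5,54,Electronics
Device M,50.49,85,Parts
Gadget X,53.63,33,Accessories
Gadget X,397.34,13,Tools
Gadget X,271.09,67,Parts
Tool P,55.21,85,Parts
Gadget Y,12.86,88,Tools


Computing minimum quantity:
Values: [54, 85, 33, 13, 67, 85, 88]
Min = 13

13


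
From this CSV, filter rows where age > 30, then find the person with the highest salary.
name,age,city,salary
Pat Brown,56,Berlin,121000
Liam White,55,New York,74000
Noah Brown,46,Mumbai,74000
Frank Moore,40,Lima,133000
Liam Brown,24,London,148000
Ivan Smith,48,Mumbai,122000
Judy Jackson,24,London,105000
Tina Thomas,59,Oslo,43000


Filter: age > 30
Sort by: salary (descending)

Filtered records (6):
  Frank Moore, age 40, salary $133000
  Ivan Smith, age 48, salary $122000
  Pat Brown, age 56, salary $121000
  Liam White, age 55, salary $74000
  Noah Brown, age 46, salary $74000
  Tina Thomas, age 59, salary $43000

Highest salary: Frank Moore ($133000)

Frank Moore


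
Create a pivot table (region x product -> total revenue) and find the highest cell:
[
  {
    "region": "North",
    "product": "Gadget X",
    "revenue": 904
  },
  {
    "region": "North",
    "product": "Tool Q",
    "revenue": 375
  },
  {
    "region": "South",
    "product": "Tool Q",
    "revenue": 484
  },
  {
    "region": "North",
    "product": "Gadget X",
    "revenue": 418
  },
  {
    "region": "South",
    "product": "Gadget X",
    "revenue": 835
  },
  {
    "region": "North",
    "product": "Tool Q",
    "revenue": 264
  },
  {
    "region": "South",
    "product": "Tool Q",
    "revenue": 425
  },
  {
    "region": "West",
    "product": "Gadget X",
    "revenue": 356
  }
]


Pivot: region (rows) x product (columns) -> total revenue

     Gadget X      Tool Q      
North         1322           639  
South          835           909  
West           356             0  

Highest: North / Gadget X = $1322

North / Gadget X = $1322


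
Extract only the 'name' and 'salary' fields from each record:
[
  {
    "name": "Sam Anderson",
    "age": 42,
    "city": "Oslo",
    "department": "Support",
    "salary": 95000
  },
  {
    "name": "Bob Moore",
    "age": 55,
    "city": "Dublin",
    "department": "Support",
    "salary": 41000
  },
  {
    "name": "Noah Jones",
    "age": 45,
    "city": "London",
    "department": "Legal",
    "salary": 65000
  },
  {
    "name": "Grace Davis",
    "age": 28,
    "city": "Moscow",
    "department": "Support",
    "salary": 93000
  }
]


Original: 4 records with fields: name, age, city, department, salary
Keep: ['name', 'salary']
Drop: ['age', 'city', 'department']
Result: 4 records, 2 fields each

[
  {
    "name": "Sam Anderson",
    "salary": 95000
  },
  {
    "name": "Bob Moore",
    "salary": 41000
  },
  {
    "name": "Noah Jones",
    "salary": 65000
  },
  {
    "name": "Grace Davis",
    "salary": 93000
  }
]


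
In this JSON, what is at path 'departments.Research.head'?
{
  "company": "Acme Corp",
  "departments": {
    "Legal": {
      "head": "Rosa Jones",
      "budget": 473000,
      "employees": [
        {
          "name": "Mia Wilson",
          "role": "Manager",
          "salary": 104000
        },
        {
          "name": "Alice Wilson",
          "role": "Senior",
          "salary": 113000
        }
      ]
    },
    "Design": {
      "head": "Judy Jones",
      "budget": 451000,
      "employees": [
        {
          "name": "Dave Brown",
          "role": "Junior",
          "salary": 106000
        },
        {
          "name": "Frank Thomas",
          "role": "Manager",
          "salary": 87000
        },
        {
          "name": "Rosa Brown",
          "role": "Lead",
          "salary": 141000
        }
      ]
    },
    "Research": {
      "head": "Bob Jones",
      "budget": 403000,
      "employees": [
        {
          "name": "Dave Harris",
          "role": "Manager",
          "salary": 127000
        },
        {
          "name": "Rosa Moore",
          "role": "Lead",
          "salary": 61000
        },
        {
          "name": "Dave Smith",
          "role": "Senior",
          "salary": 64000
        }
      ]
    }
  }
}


Path: departments.Research.head

Navigate:
  -> departments
  -> Research
  -> head = 'Bob Jones'

Bob Jones


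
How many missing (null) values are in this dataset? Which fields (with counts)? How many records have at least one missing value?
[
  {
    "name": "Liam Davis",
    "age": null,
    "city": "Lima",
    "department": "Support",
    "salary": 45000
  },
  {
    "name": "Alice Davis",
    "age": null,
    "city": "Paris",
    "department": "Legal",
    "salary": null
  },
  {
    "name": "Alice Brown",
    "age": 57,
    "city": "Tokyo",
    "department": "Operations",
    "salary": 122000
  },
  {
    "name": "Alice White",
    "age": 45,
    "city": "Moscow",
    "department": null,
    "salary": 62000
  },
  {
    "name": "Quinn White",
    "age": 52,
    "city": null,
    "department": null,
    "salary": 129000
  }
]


Checking for missing (null) values in 5 records:

  Liam Davis: age
  Alice Davis: age, salary
  Alice Brown: complete
  Alice White: department
  Quinn White: city, department

Per field:
  name: 0 missing
  age: 2 missing
  city: 1 missing
  department: 2 missing
  salary: 1 missing

Total missing values: 6
Records with any missing: 4

6 missing values (age: 2, city: 1, department: 2, salary: 1); 4 incomplete records


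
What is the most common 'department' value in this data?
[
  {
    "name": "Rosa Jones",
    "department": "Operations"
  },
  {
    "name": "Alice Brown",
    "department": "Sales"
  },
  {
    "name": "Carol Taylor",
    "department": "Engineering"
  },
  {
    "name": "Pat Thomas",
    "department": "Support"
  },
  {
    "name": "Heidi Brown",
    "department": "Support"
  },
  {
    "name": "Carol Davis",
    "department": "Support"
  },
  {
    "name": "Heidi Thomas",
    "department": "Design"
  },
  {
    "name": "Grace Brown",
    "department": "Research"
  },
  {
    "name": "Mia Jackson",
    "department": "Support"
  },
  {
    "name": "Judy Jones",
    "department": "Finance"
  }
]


Counting 'department' values across 10 records:

  Support: 4 ####
  Operations: 1 #
  Sales: 1 #
  Engineering: 1 #
  Design: 1 #
  Research: 1 #
  Finance: 1 #

Most common: Support (4 times)

Support (4 times)


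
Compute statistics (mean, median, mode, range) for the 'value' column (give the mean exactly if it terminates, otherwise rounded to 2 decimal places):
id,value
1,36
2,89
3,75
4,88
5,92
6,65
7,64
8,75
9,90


Data: [36, 89, 75, 88, 92, 65, 64, 75, 90]
Count: 9
Sum: 674
Mean: 674/9 ≈ 74.89 (rounded to 2 decimal places)
Sorted: [36, 64, 65, 75, 75, 88, 89, 90, 92]
Median: 75.0
Mode: 75 (2 times)
Range: 92 - 36 = 56
Min: 36, Max: 92

mean≈74.89, median=75.0, mode=75, range=56


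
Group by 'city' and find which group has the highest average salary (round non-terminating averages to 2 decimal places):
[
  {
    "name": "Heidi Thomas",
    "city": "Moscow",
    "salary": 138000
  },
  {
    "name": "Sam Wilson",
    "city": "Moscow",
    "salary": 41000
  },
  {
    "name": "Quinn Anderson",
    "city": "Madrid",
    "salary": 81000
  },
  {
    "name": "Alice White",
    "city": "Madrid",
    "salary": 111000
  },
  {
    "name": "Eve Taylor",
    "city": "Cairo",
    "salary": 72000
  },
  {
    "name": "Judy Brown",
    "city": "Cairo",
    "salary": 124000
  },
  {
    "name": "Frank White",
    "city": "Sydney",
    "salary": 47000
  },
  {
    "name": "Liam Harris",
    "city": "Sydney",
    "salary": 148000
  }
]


Group by: city

Groups:
  Cairo: 2 people, avg salary = 196000/2 = $98000
  Madrid: 2 people, avg salary = 192000/2 = $96000
  Moscow: 2 people, avg salary = 179000/2 = $89500
  Sydney: 2 people, avg salary = 195000/2 = $97500

Highest average salary: Cairo ($98000)

Cairo ($98000)


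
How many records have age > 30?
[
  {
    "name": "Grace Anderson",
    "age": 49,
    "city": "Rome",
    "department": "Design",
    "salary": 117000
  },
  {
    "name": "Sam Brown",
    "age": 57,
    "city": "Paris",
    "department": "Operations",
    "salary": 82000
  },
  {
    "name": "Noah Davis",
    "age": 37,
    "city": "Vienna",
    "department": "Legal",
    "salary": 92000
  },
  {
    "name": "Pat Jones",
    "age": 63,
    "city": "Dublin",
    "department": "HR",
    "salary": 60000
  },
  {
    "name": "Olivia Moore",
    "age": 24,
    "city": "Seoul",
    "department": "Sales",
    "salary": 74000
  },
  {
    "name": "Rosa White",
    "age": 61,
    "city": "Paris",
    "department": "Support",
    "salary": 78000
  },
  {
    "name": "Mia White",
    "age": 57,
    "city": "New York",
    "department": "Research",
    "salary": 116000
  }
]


Data: 7 records
Condition: age > 30

Checking each record:
  Grace Anderson: 49 MATCH
  Sam Brown: 57 MATCH
  Noah Davis: 37 MATCH
  Pat Jones: 63 MATCH
  Olivia Moore: 24
  Rosa White: 61 MATCH
  Mia White: 57 MATCH

Count: 6

6


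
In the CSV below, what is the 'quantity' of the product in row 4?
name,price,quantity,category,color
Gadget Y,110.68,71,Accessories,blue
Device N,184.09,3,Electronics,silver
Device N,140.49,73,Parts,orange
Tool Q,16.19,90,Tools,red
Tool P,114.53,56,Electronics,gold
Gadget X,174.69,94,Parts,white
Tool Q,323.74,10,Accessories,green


Query: Row 4 ('Tool Q'), column 'quantity'
Value: 90

90


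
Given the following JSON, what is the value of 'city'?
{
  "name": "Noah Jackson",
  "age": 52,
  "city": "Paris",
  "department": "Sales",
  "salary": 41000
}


Looking up field 'city'
Value: Paris

Paris


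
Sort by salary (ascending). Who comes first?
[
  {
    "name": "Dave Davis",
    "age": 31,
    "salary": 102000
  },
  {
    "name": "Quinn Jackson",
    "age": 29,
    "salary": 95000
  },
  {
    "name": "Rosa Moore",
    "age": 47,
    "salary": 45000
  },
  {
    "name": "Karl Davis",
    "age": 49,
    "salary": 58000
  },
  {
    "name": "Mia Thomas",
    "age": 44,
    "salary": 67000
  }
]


Sort by: salary (ascending)

Sorted order:
  1. Rosa Moore (salary = 45000)
  2. Karl Davis (salary = 58000)
  3. Mia Thomas (salary = 67000)
  4. Quinn Jackson (salary = 95000)
  5. Dave Davis (salary = 102000)

First: Rosa Moore

Rosa Moore


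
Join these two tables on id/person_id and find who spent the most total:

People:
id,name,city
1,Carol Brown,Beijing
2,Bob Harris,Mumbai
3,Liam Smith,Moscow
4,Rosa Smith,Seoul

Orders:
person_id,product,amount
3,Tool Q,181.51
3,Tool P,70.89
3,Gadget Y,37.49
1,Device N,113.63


Join on: people.id = orders.person_id

Joined rows:
  Liam Smith (Moscow) bought Tool Q for $181.51
  Liam Smith (Moscow) bought Tool P for $70.89
  Liam Smith (Moscow) bought Gadget Y for $37.49
  Carol Brown (Beijing) bought Device N for $113.63

Total per person:
  Liam Smith: $289.89
  Carol Brown: $113.63

Top spender: Liam Smith ($289.89)

Liam Smith ($289.89)


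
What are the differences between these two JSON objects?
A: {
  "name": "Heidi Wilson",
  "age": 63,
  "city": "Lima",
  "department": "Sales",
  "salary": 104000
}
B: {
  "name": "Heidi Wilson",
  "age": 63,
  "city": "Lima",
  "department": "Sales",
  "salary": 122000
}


Comparing each field (in key order):
  name: same
  age: same
  city: same
  department: same
  salary: DIFFERENT
Differences:
  salary: 104000 -> 122000

1 field(s) changed

1 change: salary


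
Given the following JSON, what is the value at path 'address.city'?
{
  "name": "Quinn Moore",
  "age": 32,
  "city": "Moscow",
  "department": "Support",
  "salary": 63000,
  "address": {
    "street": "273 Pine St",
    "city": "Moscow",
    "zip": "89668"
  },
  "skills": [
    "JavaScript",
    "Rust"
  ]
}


Query: address.city
Path: address -> city
Value: Moscow

Moscow


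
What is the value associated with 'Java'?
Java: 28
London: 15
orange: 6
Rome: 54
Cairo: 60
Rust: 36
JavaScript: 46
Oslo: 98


Looking up key 'Java'
Value: 28

28


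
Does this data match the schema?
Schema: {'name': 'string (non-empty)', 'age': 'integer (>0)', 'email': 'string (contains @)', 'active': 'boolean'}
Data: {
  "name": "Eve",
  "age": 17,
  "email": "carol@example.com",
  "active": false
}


Validating each field against schema:
  name: OK (non-empty string)
  age: OK (positive integer)
  email: OK (string with @)
  active: OK (boolean)

Result: VALID

VALID


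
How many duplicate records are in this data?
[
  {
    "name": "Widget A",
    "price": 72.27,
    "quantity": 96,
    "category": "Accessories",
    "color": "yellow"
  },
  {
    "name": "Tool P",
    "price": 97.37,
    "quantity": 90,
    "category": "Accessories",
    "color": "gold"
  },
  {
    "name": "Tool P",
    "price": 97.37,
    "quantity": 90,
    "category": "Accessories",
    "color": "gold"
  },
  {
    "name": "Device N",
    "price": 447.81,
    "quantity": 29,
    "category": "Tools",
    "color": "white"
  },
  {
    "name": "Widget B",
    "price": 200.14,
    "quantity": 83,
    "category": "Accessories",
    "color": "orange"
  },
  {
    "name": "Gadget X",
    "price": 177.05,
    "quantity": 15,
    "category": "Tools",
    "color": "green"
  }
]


Checking 6 records for duplicates:

  Row 1: Widget A ($72.27, qty 96)
  Row 2: Tool P ($97.37, qty 90)
  Row 3: Tool P ($97.37, qty 90) <-- DUPLICATE
  Row 4: Device N ($447.81, qty 29)
  Row 5: Widget B ($200.14, qty 83)
  Row 6: Gadget X ($177.05, qty 15)

Duplicates found: 1
Unique records: 5

1 duplicates, 5 unique


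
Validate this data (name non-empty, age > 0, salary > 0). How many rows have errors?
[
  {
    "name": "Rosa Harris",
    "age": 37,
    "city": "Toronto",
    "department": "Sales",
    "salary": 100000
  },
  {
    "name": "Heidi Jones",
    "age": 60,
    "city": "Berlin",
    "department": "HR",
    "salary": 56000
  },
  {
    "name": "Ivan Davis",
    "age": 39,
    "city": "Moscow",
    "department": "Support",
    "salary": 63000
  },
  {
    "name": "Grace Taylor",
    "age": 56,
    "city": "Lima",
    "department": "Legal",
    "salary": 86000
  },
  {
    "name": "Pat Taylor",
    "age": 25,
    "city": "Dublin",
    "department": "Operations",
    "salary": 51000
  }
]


Validating 5 records:
Rules: name non-empty, age > 0, salary > 0

  Row 1 (Rosa Harris): OK
  Row 2 (Heidi Jones): OK
  Row 3 (Ivan Davis): OK
  Row 4 (Grace Taylor): OK
  Row 5 (Pat Taylor): OK

Total errors: 0

0 errors


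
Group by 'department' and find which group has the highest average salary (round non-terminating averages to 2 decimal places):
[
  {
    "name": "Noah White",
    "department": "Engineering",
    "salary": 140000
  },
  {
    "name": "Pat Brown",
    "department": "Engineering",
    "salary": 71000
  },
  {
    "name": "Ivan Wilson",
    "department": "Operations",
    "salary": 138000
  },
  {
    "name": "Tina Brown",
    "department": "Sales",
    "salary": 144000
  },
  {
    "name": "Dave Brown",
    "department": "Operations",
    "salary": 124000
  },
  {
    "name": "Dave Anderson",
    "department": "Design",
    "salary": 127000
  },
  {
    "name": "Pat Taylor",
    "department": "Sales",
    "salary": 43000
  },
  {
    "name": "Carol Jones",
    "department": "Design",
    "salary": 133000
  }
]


Group by: department

Groups:
  Design: 2 people, avg salary = 260000/2 = $130000
  Engineering: 2 people, avg salary = 211000/2 = $105500
  Operations: 2 people, avg salary = 262000/2 = $131000
  Sales: 2 people, avg salary = 187000/2 = $93500

Highest average salary: Operations ($131000)

Operations ($131000)


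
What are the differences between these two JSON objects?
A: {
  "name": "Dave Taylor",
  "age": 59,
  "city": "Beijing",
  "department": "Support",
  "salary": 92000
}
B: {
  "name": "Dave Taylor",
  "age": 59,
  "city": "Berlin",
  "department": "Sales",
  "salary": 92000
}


Comparing each field (in key order):
  name: same
  age: same
  city: DIFFERENT
  department: DIFFERENT
  salary: same
Differences:
  city: Beijing -> Berlin
  department: Support -> Sales

2 field(s) changed

2 changes: city, department


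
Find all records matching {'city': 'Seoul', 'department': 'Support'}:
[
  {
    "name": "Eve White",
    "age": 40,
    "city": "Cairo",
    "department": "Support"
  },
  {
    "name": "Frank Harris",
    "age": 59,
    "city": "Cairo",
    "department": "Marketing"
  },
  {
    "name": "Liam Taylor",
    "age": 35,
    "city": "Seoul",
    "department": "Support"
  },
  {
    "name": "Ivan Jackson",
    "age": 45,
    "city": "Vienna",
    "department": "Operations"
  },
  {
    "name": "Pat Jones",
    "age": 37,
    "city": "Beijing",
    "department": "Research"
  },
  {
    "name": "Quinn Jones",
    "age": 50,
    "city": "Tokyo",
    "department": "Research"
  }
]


Search criteria: {'city': 'Seoul', 'department': 'Support'}

Checking 6 records:
  Eve White: {city: Cairo, department: Support}
  Frank Harris: {city: Cairo, department: Marketing}
  Liam Taylor: {city: Seoul, department: Support} <-- MATCH
  Ivan Jackson: {city: Vienna, department: Operations}
  Pat Jones: {city: Beijing, department: Research}
  Quinn Jones: {city: Tokyo, department: Research}

Matches: ["Liam Taylor"]

["Liam Taylor"]


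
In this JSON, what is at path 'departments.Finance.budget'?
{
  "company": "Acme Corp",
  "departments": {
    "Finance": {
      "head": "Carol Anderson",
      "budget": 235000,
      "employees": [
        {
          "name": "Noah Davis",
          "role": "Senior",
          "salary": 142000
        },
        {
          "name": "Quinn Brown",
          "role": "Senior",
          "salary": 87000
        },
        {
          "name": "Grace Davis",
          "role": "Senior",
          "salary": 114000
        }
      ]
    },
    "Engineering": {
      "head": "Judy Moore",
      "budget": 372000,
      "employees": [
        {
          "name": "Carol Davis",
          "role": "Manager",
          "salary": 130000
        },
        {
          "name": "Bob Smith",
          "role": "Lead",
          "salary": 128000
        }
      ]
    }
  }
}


Path: departments.Finance.budget

Navigate:
  -> departments
  -> Finance
  -> budget = 235000

235000


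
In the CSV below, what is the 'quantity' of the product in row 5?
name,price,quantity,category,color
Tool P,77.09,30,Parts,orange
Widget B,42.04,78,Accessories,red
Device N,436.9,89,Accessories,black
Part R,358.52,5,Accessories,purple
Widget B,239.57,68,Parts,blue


Query: Row 5 ('Widget B'), column 'quantity'
Value: 68

68


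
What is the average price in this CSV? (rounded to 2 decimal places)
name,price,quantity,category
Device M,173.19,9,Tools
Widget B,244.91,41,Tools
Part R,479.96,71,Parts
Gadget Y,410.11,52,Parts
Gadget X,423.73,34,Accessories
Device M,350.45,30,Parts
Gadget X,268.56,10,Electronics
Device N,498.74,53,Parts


Computing average price:
Values: [173.19, 244.91, 479.96, 410.11, 423.73, 350.45, 268.56, 498.74]
Sum = 2849.65
Count = 8
Average = 2849.65/8 = 356.20625 exactly -> 356.21 (rounded half-up to 2 decimal places)

356.21


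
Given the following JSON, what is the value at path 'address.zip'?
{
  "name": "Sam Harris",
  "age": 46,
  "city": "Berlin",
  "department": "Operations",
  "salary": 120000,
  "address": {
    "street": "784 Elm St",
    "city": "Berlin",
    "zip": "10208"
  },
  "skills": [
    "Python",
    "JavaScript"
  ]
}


Query: address.zip
Path: address -> zip
Value: 10208

10208


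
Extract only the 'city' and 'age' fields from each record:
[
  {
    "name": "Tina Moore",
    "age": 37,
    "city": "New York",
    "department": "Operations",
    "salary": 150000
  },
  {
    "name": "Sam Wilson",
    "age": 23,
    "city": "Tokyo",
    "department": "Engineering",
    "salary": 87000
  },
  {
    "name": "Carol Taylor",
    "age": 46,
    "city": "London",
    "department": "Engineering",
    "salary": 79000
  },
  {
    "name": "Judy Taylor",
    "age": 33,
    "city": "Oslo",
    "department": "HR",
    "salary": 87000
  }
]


Original: 4 records with fields: name, age, city, department, salary
Keep: ['city', 'age']
Drop: ['name', 'department', 'salary']
Result: 4 records, 2 fields each

[
  {
    "city": "New York",
    "age": 37
  },
  {
    "city": "Tokyo",
    "age": 23
  },
  {
    "city": "London",
    "age": 46
  },
  {
    "city": "Oslo",
    "age": 33
  }
]


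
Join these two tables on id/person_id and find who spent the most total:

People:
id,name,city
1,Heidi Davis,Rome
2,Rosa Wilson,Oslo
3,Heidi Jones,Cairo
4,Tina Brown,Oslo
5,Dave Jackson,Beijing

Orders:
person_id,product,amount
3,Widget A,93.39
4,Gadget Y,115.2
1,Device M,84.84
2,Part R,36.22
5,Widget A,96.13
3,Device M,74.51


Join on: people.id = orders.person_id

Joined rows:
  Heidi Jones (Cairo) bought Widget A for $93.39
  Tina Brown (Oslo) bought Gadget Y for $115.2
  Heidi Davis (Rome) bought Device M for $84.84
  Rosa Wilson (Oslo) bought Part R for $36.22
  Dave Jackson (Beijing) bought Widget A for $96.13
  Heidi Jones (Cairo) bought Device M for $74.51

Total per person:
  Heidi Jones: $167.90
  Tina Brown: $115.20
  Dave Jackson: $96.13
  Heidi Davis: $84.84
  Rosa Wilson: $36.22

Top spender: Heidi Jones ($167.90)

Heidi Jones ($167.90)


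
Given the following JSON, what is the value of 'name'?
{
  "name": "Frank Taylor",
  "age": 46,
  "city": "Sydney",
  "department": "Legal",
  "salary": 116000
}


Looking up field 'name'
Value: Frank Taylor

Frank Taylor


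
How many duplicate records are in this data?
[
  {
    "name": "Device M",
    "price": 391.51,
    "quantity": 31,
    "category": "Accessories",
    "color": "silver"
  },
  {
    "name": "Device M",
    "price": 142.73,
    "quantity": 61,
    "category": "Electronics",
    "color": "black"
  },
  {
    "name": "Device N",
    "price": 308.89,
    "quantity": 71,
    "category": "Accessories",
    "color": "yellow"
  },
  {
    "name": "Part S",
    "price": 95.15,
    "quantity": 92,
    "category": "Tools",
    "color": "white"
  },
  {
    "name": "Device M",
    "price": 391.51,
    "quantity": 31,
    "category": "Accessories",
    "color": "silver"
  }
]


Checking 5 records for duplicates:

  Row 1: Device M ($391.51, qty 31)
  Row 2: Device M ($142.73, qty 61)
  Row 3: Device N ($308.89, qty 71)
  Row 4: Part S ($95.15, qty 92)
  Row 5: Device M ($391.51, qty 31) <-- DUPLICATE

Duplicates found: 1
Unique records: 4

1 duplicates, 4 unique


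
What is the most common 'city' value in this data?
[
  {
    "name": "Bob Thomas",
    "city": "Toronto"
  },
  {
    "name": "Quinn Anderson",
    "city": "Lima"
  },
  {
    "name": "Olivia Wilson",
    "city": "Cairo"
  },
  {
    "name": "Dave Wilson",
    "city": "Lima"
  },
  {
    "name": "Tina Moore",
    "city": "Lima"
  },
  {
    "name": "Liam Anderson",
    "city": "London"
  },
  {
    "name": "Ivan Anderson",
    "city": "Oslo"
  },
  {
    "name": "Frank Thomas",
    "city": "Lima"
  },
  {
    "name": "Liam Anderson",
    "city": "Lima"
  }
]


Counting 'city' values across 9 records:

  Lima: 5 #####
  Toronto: 1 #
  Cairo: 1 #
  London: 1 #
  Oslo: 1 #

Most common: Lima (5 times)

Lima (5 times)


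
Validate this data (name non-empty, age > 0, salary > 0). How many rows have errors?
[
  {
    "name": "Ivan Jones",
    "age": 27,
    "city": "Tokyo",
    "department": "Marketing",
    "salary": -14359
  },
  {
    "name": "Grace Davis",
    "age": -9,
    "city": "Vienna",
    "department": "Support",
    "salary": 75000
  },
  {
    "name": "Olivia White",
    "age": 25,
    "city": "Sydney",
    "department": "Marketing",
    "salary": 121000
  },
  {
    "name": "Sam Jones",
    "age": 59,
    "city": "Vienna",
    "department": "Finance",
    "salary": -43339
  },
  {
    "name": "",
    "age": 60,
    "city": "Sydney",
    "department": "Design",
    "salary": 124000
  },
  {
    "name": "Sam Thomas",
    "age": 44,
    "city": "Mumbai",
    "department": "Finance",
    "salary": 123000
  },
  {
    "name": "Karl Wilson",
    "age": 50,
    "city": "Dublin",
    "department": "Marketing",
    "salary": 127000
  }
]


Validating 7 records:
Rules: name non-empty, age > 0, salary > 0

  Row 1 (Ivan Jones): negative salary: -14359
  Row 2 (Grace Davis): negative age: -9
  Row 3 (Olivia White): OK
  Row 4 (Sam Jones): negative salary: -43339
  Row 5 (???): empty name
  Row 6 (Sam Thomas): OK
  Row 7 (Karl Wilson): OK

Total errors: 4

4 errors


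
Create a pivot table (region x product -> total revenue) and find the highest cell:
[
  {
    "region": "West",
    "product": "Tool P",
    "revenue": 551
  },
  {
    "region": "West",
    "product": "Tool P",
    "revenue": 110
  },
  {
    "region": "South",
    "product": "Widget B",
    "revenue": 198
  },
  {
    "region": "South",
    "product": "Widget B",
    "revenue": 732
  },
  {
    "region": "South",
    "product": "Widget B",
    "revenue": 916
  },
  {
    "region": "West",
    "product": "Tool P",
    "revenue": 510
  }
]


Pivot: region (rows) x product (columns) -> total revenue

     Tool P        Widget B    
South            0          1846  
West          1171             0  

Highest: South / Widget B = $1846

South / Widget B = $1846


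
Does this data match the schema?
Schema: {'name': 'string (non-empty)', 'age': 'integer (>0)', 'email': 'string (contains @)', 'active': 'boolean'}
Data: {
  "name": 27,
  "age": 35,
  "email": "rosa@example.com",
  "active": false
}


Validating each field against schema:
  name: FAIL (27 is not a string)
  age: OK (positive integer)
  email: OK (string with @)
  active: OK (boolean)

Result: INVALID (1 error: name)

INVALID (1 error: name)


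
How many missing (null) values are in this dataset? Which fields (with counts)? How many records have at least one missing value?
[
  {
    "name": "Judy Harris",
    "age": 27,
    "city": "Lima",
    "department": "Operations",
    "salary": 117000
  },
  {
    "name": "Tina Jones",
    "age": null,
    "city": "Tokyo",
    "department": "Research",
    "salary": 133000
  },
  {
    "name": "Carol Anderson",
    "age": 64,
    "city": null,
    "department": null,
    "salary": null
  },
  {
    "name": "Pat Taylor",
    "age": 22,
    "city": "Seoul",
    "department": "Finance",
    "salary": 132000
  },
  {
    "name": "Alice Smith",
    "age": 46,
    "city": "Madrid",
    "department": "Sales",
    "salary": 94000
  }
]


Checking for missing (null) values in 5 records:

  Judy Harris: complete
  Tina Jones: age
  Carol Anderson: city, department, salary
  Pat Taylor: complete
  Alice Smith: complete

Per field:
  name: 0 missing
  age: 1 missing
  city: 1 missing
  department: 1 missing
  salary: 1 missing

Total missing values: 4
Records with any missing: 2

4 missing values (age: 1, city: 1, department: 1, salary: 1); 2 incomplete records


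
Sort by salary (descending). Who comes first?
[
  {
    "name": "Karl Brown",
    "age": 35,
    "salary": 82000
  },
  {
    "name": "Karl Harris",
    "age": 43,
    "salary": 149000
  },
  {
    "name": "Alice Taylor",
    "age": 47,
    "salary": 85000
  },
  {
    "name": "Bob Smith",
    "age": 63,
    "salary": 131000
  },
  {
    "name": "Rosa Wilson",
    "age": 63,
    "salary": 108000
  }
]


Sort by: salary (descending)

Sorted order:
  1. Karl Harris (salary = 149000)
  2. Bob Smith (salary = 131000)
  3. Rosa Wilson (salary = 108000)
  4. Alice Taylor (salary = 85000)
  5. Karl Brown (salary = 82000)

First: Karl Harris

Karl Harris


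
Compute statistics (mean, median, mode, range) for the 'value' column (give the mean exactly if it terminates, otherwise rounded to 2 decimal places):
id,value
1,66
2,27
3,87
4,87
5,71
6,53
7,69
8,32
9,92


Data: [66, 27, 87, 87, 71, 53, 69, 32, 92]
Count: 9
Sum: 584
Mean: 584/9 ≈ 64.89 (rounded to 2 decimal places)
Sorted: [27, 32, 53, 66, 69, 71, 87, 87, 92]
Median: 69.0
Mode: 87 (2 times)
Range: 92 - 27 = 65
Min: 27, Max: 92

mean≈64.89, median=69.0, mode=87, range=65


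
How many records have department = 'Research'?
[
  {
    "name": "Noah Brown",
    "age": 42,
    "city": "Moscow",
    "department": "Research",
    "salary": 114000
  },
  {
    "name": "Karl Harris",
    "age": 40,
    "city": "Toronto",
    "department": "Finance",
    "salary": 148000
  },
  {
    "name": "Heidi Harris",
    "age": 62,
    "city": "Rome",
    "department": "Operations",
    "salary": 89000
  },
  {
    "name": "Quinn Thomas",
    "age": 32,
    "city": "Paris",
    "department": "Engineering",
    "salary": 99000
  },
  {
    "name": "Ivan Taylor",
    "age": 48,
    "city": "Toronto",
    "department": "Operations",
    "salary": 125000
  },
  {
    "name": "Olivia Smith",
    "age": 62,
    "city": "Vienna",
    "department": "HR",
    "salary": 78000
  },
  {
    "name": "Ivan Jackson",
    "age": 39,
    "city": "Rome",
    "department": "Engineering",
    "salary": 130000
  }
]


Data: 7 records
Condition: department = 'Research'

Checking each record:
  Noah Brown: Research MATCH
  Karl Harris: Finance
  Heidi Harris: Operations
  Quinn Thomas: Engineering
  Ivan Taylor: Operations
  Olivia Smith: HR
  Ivan Jackson: Engineering

Count: 1

1


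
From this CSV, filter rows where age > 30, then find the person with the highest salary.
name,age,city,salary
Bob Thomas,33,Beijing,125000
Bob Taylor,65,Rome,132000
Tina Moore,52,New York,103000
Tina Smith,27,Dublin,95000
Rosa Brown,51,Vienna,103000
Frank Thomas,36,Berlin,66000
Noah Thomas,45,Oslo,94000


Filter: age > 30
Sort by: salary (descending)

Filtered records (6):
  Bob Taylor, age 65, salary $132000
  Bob Thomas, age 33, salary $125000
  Tina Moore, age 52, salary $103000
  Rosa Brown, age 51, salary $103000
  Noah Thomas, age 45, salary $94000
  Frank Thomas, age 36, salary $66000

Highest salary: Bob Taylor ($132000)

Bob Taylor


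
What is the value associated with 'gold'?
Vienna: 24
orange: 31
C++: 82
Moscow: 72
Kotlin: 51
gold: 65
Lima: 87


Looking up key 'gold'
Value: 65

65


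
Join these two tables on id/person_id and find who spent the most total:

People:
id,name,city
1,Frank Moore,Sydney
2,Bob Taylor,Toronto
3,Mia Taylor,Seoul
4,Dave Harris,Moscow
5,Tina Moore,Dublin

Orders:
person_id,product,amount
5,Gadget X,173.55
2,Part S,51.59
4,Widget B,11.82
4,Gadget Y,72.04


Join on: people.id = orders.person_id

Joined rows:
  Tina Moore (Dublin) bought Gadget X for $173.55
  Bob Taylor (Toronto) bought Part S for $51.59
  Dave Harris (Moscow) bought Widget B for $11.82
  Dave Harris (Moscow) bought Gadget Y for $72.04

Total per person:
  Tina Moore: $173.55
  Dave Harris: $83.86
  Bob Taylor: $51.59

Top spender: Tina Moore ($173.55)

Tina Moore ($173.55)


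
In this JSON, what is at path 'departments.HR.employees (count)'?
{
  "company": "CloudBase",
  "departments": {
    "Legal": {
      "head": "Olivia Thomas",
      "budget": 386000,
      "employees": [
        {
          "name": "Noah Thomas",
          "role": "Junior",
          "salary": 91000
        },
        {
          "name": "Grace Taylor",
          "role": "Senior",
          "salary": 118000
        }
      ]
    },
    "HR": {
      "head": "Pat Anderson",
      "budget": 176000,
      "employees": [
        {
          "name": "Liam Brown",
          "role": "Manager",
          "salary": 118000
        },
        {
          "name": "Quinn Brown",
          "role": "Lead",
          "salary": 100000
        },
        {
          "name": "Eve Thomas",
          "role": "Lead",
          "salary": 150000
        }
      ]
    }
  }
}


Path: departments.HR.employees (count)

Navigate:
  -> departments
  -> HR
  -> employees (array, length 3)

3


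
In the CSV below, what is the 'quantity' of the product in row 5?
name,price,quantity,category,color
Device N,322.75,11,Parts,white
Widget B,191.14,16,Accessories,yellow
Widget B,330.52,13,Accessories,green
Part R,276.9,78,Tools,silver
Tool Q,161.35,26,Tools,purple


Query: Row 5 ('Tool Q'), column 'quantity'
Value: 26

26


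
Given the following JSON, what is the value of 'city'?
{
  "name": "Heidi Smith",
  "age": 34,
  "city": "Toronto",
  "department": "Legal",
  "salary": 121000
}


Looking up field 'city'
Value: Toronto

Toronto


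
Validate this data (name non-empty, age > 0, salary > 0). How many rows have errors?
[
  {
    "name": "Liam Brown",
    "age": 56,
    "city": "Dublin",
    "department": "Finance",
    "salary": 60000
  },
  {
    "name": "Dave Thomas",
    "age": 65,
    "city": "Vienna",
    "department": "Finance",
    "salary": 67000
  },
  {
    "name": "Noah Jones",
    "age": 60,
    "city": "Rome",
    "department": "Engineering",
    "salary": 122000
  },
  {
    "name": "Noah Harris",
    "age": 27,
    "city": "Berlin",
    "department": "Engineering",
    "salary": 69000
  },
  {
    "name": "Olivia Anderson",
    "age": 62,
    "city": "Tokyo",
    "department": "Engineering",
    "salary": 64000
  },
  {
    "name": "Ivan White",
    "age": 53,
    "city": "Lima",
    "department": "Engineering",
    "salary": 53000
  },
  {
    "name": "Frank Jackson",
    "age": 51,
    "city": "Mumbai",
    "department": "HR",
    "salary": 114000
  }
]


Validating 7 records:
Rules: name non-empty, age > 0, salary > 0

  Row 1 (Liam Brown): OK
  Row 2 (Dave Thomas): OK
  Row 3 (Noah Jones): OK
  Row 4 (Noah Harris): OK
  Row 5 (Olivia Anderson): OK
  Row 6 (Ivan White): OK
  Row 7 (Frank Jackson): OK

Total errors: 0

0 errors


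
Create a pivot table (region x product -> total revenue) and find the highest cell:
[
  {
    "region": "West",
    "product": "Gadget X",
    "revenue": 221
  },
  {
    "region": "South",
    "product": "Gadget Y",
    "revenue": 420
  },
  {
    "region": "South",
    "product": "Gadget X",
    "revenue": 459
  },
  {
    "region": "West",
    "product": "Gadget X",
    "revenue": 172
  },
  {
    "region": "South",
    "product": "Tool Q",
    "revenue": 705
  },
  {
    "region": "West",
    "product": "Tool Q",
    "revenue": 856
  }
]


Pivot: region (rows) x product (columns) -> total revenue

     Gadget X      Gadget Y      Tool Q      
South          459           420           705  
West           393             0           856  

Highest: West / Tool Q = $856

West / Tool Q = $856


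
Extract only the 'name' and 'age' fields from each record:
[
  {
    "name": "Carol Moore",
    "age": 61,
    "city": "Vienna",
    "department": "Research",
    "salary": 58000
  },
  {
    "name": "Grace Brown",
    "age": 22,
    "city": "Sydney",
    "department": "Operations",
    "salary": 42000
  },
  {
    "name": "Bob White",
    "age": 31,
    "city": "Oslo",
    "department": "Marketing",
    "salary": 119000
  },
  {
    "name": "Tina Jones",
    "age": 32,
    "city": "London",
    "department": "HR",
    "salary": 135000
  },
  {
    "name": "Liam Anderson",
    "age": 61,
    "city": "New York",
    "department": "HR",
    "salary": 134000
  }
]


Original: 5 records with fields: name, age, city, department, salary
Keep: ['name', 'age']
Drop: ['city', 'department', 'salary']
Result: 5 records, 2 fields each

[
  {
    "name": "Carol Moore",
    "age": 61
  },
  {
    "name": "Grace Brown",
    "age": 22
  },
  {
    "name": "Bob White",
    "age": 31
  },
  {
    "name": "Tina Jones",
    "age": 32
  },
  {
    "name": "Liam Anderson",
    "age": 61
  }
]


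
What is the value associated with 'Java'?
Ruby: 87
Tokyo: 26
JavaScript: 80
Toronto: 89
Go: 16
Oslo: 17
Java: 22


Looking up key 'Java'
Value: 22

22


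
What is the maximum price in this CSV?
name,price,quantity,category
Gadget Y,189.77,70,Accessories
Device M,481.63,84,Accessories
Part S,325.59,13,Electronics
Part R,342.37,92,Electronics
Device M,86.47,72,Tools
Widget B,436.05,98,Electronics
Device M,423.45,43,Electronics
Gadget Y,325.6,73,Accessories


Computing maximum price:
Values: [189.77, 481.63, 325.59, 342.37, 86.47, 436.05, 423.45, 325.6]
Max = 481.63

481.63


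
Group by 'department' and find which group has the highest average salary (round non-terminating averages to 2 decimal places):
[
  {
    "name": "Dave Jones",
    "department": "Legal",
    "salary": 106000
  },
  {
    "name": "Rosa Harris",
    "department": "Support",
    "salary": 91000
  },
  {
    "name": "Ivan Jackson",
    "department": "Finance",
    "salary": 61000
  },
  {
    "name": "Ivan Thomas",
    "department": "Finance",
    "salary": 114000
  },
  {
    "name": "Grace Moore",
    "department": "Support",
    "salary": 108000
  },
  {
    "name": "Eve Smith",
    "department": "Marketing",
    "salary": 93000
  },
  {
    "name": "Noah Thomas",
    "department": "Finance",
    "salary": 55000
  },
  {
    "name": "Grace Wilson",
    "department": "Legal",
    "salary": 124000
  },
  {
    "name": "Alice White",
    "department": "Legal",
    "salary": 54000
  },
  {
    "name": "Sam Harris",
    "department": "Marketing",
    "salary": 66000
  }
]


Group by: department

Groups:
  Finance: 3 people, avg salary = 230000/3 ≈ $76666.67
  Legal: 3 people, avg salary = 284000/3 ≈ $94666.67
  Marketing: 2 people, avg salary = 159000/2 = $79500
  Support: 2 people, avg salary = 199000/2 = $99500

Highest average salary: Support ($99500)

Support ($99500)


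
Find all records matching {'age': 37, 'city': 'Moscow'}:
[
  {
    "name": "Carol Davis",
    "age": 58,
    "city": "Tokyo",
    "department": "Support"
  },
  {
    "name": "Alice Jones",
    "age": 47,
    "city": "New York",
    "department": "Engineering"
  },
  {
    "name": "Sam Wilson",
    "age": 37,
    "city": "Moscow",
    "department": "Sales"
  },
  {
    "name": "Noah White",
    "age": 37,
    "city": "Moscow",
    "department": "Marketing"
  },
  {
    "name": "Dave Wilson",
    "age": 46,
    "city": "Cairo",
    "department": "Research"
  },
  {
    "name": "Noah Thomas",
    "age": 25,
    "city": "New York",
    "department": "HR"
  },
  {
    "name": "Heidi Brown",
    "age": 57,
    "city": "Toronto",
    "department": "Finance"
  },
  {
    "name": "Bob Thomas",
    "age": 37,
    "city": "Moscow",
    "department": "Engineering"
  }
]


Search criteria: {'age': 37, 'city': 'Moscow'}

Checking 8 records:
  Carol Davis: {age: 58, city: Tokyo}
  Alice Jones: {age: 47, city: New York}
  Sam Wilson: {age: 37, city: Moscow} <-- MATCH
  Noah White: {age: 37, city: Moscow} <-- MATCH
  Dave Wilson: {age: 46, city: Cairo}
  Noah Thomas: {age: 25, city: New York}
  Heidi Brown: {age: 57, city: Toronto}
  Bob Thomas: {age: 37, city: Moscow} <-- MATCH

Matches: ["Sam Wilson", "Noah White", "Bob Thomas"]

["Sam Wilson", "Noah White", "Bob Thomas"]


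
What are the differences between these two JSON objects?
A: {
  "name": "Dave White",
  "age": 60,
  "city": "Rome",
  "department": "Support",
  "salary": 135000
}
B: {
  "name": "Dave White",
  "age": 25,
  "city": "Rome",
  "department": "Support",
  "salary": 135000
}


Comparing each field (in key order):
  name: same
  age: DIFFERENT
  city: same
  department: same
  salary: same
Differences:
  age: 60 -> 25

1 field(s) changed

1 change: age


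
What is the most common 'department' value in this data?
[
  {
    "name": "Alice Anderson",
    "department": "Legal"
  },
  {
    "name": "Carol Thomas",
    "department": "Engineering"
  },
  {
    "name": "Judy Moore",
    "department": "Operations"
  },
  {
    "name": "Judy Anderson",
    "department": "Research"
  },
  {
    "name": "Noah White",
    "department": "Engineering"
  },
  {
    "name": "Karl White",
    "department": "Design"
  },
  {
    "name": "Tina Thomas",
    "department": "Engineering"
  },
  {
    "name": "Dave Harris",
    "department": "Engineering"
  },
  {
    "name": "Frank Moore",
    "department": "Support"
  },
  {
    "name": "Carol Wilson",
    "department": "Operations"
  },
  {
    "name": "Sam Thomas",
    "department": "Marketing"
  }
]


Counting 'department' values across 11 records:

  Engineering: 4 ####
  Operations: 2 ##
  Legal: 1 #
  Research: 1 #
  Design: 1 #
  Support: 1 #
  Marketing: 1 #

Most common: Engineering (4 times)

Engineering (4 times)


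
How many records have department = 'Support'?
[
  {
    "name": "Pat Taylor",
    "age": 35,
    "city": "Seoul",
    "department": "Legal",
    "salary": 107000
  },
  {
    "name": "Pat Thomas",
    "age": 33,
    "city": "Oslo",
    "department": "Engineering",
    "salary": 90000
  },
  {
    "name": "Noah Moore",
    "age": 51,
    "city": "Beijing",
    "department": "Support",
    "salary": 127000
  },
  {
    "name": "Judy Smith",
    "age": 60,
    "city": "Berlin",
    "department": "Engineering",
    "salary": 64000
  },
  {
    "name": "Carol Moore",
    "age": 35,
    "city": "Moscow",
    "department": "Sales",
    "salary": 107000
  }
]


Data: 5 records
Condition: department = 'Support'

Checking each record:
  Pat Taylor: Legal
  Pat Thomas: Engineering
  Noah Moore: Support MATCH
  Judy Smith: Engineering
  Carol Moore: Sales

Count: 1

1
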